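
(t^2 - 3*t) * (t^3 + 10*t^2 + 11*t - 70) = t^5 + 7*t^4 - 19*t^3 - 103*t^2 + 210*t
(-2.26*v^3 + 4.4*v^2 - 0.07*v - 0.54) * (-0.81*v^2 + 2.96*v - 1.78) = 1.8306*v^5 - 10.2536*v^4 + 17.1035*v^3 - 7.6018*v^2 - 1.4738*v + 0.9612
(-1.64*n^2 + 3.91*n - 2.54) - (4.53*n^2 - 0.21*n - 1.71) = -6.17*n^2 + 4.12*n - 0.83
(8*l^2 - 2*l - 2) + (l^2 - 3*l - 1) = 9*l^2 - 5*l - 3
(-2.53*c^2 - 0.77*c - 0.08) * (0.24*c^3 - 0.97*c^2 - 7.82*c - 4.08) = -0.6072*c^5 + 2.2693*c^4 + 20.5123*c^3 + 16.4214*c^2 + 3.7672*c + 0.3264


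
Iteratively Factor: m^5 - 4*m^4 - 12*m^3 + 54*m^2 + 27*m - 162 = (m - 3)*(m^4 - m^3 - 15*m^2 + 9*m + 54) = (m - 3)*(m + 2)*(m^3 - 3*m^2 - 9*m + 27) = (m - 3)^2*(m + 2)*(m^2 - 9) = (m - 3)^3*(m + 2)*(m + 3)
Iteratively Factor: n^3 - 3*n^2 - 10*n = (n)*(n^2 - 3*n - 10) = n*(n + 2)*(n - 5)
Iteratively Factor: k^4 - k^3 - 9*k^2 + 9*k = (k - 3)*(k^3 + 2*k^2 - 3*k) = (k - 3)*(k + 3)*(k^2 - k) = k*(k - 3)*(k + 3)*(k - 1)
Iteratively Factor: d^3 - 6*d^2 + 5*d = (d - 1)*(d^2 - 5*d) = (d - 5)*(d - 1)*(d)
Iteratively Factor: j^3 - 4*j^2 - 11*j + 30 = (j - 5)*(j^2 + j - 6) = (j - 5)*(j - 2)*(j + 3)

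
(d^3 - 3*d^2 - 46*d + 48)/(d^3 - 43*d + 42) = (d^2 - 2*d - 48)/(d^2 + d - 42)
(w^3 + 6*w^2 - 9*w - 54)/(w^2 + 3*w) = w + 3 - 18/w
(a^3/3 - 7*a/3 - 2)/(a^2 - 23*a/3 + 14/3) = (a^3 - 7*a - 6)/(3*a^2 - 23*a + 14)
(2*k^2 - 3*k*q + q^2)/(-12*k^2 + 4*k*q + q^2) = (-k + q)/(6*k + q)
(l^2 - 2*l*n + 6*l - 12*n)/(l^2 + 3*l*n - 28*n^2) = (l^2 - 2*l*n + 6*l - 12*n)/(l^2 + 3*l*n - 28*n^2)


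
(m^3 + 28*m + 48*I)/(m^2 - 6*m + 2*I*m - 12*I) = (m^2 - 2*I*m + 24)/(m - 6)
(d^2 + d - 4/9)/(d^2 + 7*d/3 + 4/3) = (d - 1/3)/(d + 1)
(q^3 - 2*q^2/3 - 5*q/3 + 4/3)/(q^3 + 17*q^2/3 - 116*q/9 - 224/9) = 3*(q^2 - 2*q + 1)/(3*q^2 + 13*q - 56)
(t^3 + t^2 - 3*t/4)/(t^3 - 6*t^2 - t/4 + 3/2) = t*(2*t + 3)/(2*t^2 - 11*t - 6)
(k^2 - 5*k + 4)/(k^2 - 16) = (k - 1)/(k + 4)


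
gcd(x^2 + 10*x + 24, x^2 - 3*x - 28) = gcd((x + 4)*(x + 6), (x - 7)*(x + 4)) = x + 4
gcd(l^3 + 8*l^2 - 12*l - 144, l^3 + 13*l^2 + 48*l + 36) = l^2 + 12*l + 36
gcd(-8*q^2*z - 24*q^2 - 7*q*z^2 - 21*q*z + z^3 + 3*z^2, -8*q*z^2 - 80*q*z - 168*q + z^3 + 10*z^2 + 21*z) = -8*q*z - 24*q + z^2 + 3*z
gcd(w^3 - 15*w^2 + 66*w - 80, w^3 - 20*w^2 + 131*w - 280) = w^2 - 13*w + 40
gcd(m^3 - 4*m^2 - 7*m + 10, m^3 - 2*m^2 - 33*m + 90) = m - 5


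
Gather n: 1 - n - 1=-n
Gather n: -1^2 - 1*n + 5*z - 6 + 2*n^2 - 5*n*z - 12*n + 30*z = 2*n^2 + n*(-5*z - 13) + 35*z - 7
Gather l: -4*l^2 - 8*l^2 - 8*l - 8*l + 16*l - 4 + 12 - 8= -12*l^2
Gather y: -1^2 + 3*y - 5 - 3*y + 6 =0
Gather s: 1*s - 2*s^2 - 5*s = -2*s^2 - 4*s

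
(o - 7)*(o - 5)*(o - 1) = o^3 - 13*o^2 + 47*o - 35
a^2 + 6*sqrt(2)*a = a*(a + 6*sqrt(2))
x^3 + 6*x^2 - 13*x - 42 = (x - 3)*(x + 2)*(x + 7)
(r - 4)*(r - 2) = r^2 - 6*r + 8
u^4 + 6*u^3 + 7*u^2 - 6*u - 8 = (u - 1)*(u + 1)*(u + 2)*(u + 4)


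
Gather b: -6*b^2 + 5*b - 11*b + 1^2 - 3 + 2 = -6*b^2 - 6*b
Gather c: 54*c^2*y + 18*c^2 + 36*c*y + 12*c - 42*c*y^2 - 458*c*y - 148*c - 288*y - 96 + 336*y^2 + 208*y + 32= c^2*(54*y + 18) + c*(-42*y^2 - 422*y - 136) + 336*y^2 - 80*y - 64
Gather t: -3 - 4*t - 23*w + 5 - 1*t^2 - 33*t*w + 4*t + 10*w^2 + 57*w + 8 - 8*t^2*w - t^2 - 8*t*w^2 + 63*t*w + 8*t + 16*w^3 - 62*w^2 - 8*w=t^2*(-8*w - 2) + t*(-8*w^2 + 30*w + 8) + 16*w^3 - 52*w^2 + 26*w + 10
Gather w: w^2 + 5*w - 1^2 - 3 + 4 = w^2 + 5*w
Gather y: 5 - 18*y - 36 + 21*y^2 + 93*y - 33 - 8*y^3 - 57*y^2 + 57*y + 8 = -8*y^3 - 36*y^2 + 132*y - 56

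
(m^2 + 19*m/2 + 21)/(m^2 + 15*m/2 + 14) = (m + 6)/(m + 4)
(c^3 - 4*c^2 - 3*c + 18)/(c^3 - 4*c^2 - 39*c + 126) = (c^2 - c - 6)/(c^2 - c - 42)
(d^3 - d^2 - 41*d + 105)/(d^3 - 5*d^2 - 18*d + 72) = (d^2 + 2*d - 35)/(d^2 - 2*d - 24)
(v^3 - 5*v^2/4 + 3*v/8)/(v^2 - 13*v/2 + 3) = v*(4*v - 3)/(4*(v - 6))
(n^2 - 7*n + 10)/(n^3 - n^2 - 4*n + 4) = (n - 5)/(n^2 + n - 2)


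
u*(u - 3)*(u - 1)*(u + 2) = u^4 - 2*u^3 - 5*u^2 + 6*u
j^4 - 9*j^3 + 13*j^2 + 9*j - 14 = (j - 7)*(j - 2)*(j - 1)*(j + 1)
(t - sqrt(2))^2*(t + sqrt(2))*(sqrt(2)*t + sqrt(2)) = sqrt(2)*t^4 - 2*t^3 + sqrt(2)*t^3 - 2*sqrt(2)*t^2 - 2*t^2 - 2*sqrt(2)*t + 4*t + 4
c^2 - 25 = (c - 5)*(c + 5)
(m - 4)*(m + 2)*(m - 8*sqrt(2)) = m^3 - 8*sqrt(2)*m^2 - 2*m^2 - 8*m + 16*sqrt(2)*m + 64*sqrt(2)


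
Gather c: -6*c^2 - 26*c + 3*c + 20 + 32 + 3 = -6*c^2 - 23*c + 55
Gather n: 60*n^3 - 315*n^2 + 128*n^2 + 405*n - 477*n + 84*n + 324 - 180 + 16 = 60*n^3 - 187*n^2 + 12*n + 160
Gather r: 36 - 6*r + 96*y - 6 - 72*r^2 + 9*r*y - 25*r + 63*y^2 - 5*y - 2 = -72*r^2 + r*(9*y - 31) + 63*y^2 + 91*y + 28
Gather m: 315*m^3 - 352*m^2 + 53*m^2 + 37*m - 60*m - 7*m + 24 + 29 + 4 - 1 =315*m^3 - 299*m^2 - 30*m + 56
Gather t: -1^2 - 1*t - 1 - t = -2*t - 2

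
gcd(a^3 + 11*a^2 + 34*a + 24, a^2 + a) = a + 1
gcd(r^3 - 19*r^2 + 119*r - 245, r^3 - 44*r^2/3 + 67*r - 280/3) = r^2 - 12*r + 35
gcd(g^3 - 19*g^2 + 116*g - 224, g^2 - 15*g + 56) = g^2 - 15*g + 56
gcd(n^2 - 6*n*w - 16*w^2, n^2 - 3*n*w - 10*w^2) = n + 2*w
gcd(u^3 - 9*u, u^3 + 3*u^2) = u^2 + 3*u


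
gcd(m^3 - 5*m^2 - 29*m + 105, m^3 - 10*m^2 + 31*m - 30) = m - 3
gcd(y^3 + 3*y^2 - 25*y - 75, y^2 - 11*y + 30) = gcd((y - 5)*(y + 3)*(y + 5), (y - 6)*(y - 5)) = y - 5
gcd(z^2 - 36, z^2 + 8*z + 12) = z + 6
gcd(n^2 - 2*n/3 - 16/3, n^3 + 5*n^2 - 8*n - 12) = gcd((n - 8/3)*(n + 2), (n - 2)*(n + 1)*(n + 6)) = 1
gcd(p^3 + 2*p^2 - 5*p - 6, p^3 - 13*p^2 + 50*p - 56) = p - 2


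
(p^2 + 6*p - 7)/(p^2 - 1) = (p + 7)/(p + 1)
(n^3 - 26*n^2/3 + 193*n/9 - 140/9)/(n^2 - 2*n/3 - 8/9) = (3*n^2 - 22*n + 35)/(3*n + 2)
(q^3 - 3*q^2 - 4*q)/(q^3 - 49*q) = (q^2 - 3*q - 4)/(q^2 - 49)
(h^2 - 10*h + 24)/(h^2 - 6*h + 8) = (h - 6)/(h - 2)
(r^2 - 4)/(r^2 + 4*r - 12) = (r + 2)/(r + 6)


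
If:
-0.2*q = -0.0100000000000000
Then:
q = 0.05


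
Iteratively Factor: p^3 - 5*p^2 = (p - 5)*(p^2) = p*(p - 5)*(p)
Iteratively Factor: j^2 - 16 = (j + 4)*(j - 4)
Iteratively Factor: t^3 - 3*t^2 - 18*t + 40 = (t + 4)*(t^2 - 7*t + 10) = (t - 2)*(t + 4)*(t - 5)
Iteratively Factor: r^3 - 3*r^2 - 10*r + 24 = (r + 3)*(r^2 - 6*r + 8) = (r - 2)*(r + 3)*(r - 4)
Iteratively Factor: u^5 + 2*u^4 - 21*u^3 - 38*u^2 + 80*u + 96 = (u + 1)*(u^4 + u^3 - 22*u^2 - 16*u + 96) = (u + 1)*(u + 4)*(u^3 - 3*u^2 - 10*u + 24) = (u + 1)*(u + 3)*(u + 4)*(u^2 - 6*u + 8) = (u - 2)*(u + 1)*(u + 3)*(u + 4)*(u - 4)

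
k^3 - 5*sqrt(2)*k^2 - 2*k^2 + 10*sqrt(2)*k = k*(k - 2)*(k - 5*sqrt(2))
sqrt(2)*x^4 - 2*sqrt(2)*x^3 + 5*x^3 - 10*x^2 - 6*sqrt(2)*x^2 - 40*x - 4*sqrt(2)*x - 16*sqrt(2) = (x - 4)*(x + 2)*(x + 2*sqrt(2))*(sqrt(2)*x + 1)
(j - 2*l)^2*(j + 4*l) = j^3 - 12*j*l^2 + 16*l^3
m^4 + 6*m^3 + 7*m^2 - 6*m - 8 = (m - 1)*(m + 1)*(m + 2)*(m + 4)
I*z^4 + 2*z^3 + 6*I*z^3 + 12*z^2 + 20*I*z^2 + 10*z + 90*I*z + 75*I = (z + 5)*(z - 5*I)*(z + 3*I)*(I*z + I)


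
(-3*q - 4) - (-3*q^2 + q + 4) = 3*q^2 - 4*q - 8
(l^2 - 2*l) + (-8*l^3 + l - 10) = -8*l^3 + l^2 - l - 10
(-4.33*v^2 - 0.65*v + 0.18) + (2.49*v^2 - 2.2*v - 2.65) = -1.84*v^2 - 2.85*v - 2.47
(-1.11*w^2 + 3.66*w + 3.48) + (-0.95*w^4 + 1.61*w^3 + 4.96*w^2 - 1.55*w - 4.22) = -0.95*w^4 + 1.61*w^3 + 3.85*w^2 + 2.11*w - 0.74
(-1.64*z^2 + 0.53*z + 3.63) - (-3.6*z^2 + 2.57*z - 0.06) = 1.96*z^2 - 2.04*z + 3.69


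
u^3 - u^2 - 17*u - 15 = (u - 5)*(u + 1)*(u + 3)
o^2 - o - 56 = (o - 8)*(o + 7)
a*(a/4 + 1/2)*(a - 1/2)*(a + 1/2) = a^4/4 + a^3/2 - a^2/16 - a/8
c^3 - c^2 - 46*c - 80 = (c - 8)*(c + 2)*(c + 5)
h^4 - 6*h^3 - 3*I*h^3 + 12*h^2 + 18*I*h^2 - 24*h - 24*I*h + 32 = (h - 4)*(h - 2)*(h - 4*I)*(h + I)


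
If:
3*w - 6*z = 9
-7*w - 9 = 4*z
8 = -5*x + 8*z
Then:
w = -1/3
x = -64/15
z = -5/3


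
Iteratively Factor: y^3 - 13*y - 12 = (y - 4)*(y^2 + 4*y + 3) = (y - 4)*(y + 3)*(y + 1)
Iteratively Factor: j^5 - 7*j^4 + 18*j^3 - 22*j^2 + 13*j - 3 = (j - 1)*(j^4 - 6*j^3 + 12*j^2 - 10*j + 3) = (j - 1)^2*(j^3 - 5*j^2 + 7*j - 3) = (j - 1)^3*(j^2 - 4*j + 3) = (j - 1)^4*(j - 3)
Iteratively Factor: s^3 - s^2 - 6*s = (s)*(s^2 - s - 6) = s*(s + 2)*(s - 3)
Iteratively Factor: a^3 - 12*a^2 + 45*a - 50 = (a - 2)*(a^2 - 10*a + 25) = (a - 5)*(a - 2)*(a - 5)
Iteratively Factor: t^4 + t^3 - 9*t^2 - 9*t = (t + 3)*(t^3 - 2*t^2 - 3*t) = t*(t + 3)*(t^2 - 2*t - 3) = t*(t - 3)*(t + 3)*(t + 1)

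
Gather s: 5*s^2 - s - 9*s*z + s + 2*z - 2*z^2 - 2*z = 5*s^2 - 9*s*z - 2*z^2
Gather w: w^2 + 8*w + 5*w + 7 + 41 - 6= w^2 + 13*w + 42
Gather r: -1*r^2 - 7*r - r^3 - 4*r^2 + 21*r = -r^3 - 5*r^2 + 14*r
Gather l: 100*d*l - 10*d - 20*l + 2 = -10*d + l*(100*d - 20) + 2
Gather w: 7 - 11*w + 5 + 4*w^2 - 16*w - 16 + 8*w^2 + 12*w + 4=12*w^2 - 15*w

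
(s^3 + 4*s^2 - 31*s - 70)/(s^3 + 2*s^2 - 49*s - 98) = (s - 5)/(s - 7)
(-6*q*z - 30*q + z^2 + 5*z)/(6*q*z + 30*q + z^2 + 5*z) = (-6*q + z)/(6*q + z)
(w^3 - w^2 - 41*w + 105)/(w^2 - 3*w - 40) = (-w^3 + w^2 + 41*w - 105)/(-w^2 + 3*w + 40)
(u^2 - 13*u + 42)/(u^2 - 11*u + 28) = (u - 6)/(u - 4)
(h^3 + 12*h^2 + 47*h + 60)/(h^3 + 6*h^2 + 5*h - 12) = (h + 5)/(h - 1)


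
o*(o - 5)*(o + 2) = o^3 - 3*o^2 - 10*o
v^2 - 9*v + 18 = (v - 6)*(v - 3)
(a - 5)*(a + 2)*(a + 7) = a^3 + 4*a^2 - 31*a - 70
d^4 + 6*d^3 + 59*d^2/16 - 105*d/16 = d*(d - 3/4)*(d + 7/4)*(d + 5)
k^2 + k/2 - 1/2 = (k - 1/2)*(k + 1)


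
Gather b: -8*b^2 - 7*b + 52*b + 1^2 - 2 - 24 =-8*b^2 + 45*b - 25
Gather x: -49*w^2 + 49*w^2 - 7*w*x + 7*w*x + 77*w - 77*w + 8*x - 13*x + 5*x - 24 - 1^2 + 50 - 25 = 0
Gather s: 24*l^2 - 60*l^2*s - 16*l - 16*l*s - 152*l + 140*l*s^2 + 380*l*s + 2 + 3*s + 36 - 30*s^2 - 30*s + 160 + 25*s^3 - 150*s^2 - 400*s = 24*l^2 - 168*l + 25*s^3 + s^2*(140*l - 180) + s*(-60*l^2 + 364*l - 427) + 198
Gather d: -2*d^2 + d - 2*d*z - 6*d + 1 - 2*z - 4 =-2*d^2 + d*(-2*z - 5) - 2*z - 3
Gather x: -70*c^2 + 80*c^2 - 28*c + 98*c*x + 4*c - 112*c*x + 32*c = 10*c^2 - 14*c*x + 8*c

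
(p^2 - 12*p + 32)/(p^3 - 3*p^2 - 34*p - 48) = (p - 4)/(p^2 + 5*p + 6)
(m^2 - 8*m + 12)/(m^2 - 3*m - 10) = (-m^2 + 8*m - 12)/(-m^2 + 3*m + 10)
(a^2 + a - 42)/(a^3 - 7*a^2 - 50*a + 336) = 1/(a - 8)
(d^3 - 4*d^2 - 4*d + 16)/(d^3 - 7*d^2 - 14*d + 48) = (d^2 - 2*d - 8)/(d^2 - 5*d - 24)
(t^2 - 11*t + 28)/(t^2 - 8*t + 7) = (t - 4)/(t - 1)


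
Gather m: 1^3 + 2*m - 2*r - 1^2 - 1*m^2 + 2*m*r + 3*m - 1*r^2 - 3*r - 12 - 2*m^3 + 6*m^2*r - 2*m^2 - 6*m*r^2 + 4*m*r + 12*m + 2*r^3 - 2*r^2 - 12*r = -2*m^3 + m^2*(6*r - 3) + m*(-6*r^2 + 6*r + 17) + 2*r^3 - 3*r^2 - 17*r - 12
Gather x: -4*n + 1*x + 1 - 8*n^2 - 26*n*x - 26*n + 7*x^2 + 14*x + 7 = -8*n^2 - 30*n + 7*x^2 + x*(15 - 26*n) + 8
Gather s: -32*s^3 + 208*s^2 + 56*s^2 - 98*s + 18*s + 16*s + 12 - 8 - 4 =-32*s^3 + 264*s^2 - 64*s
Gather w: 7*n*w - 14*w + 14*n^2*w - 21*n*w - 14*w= w*(14*n^2 - 14*n - 28)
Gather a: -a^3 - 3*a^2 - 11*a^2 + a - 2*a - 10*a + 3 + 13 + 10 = -a^3 - 14*a^2 - 11*a + 26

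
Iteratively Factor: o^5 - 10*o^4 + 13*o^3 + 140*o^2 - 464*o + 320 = (o - 5)*(o^4 - 5*o^3 - 12*o^2 + 80*o - 64) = (o - 5)*(o - 4)*(o^3 - o^2 - 16*o + 16) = (o - 5)*(o - 4)*(o - 1)*(o^2 - 16) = (o - 5)*(o - 4)^2*(o - 1)*(o + 4)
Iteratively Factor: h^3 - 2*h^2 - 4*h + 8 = (h - 2)*(h^2 - 4) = (h - 2)^2*(h + 2)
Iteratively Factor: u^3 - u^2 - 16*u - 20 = (u + 2)*(u^2 - 3*u - 10) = (u - 5)*(u + 2)*(u + 2)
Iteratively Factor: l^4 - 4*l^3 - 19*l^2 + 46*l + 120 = (l - 5)*(l^3 + l^2 - 14*l - 24) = (l - 5)*(l + 3)*(l^2 - 2*l - 8) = (l - 5)*(l + 2)*(l + 3)*(l - 4)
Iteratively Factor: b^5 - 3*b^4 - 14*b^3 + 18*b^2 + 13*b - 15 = (b + 3)*(b^4 - 6*b^3 + 4*b^2 + 6*b - 5) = (b - 1)*(b + 3)*(b^3 - 5*b^2 - b + 5) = (b - 1)*(b + 1)*(b + 3)*(b^2 - 6*b + 5) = (b - 1)^2*(b + 1)*(b + 3)*(b - 5)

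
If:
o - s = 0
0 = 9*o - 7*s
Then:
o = 0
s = 0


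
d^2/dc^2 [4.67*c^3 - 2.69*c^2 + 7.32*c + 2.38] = 28.02*c - 5.38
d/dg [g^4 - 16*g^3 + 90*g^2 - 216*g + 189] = 4*g^3 - 48*g^2 + 180*g - 216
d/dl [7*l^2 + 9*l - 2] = 14*l + 9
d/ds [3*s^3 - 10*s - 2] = 9*s^2 - 10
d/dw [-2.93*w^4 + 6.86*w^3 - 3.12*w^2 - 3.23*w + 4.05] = -11.72*w^3 + 20.58*w^2 - 6.24*w - 3.23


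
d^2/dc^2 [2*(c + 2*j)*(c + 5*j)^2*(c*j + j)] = 12*j*(2*c^2 + 12*c*j + c + 15*j^2 + 4*j)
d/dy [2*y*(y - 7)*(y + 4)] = 6*y^2 - 12*y - 56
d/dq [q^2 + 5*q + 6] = 2*q + 5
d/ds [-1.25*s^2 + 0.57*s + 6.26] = 0.57 - 2.5*s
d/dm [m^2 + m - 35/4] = 2*m + 1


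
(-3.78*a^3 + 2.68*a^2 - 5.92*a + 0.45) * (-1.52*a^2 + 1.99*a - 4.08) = 5.7456*a^5 - 11.5958*a^4 + 29.754*a^3 - 23.3992*a^2 + 25.0491*a - 1.836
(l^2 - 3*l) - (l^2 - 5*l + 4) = 2*l - 4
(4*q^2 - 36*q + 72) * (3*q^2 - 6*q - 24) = 12*q^4 - 132*q^3 + 336*q^2 + 432*q - 1728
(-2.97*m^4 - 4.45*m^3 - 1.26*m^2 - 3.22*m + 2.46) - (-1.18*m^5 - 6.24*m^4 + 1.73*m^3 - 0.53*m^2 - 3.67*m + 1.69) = 1.18*m^5 + 3.27*m^4 - 6.18*m^3 - 0.73*m^2 + 0.45*m + 0.77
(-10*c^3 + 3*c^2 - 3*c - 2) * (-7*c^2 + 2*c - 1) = 70*c^5 - 41*c^4 + 37*c^3 + 5*c^2 - c + 2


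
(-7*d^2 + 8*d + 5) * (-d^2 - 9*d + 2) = 7*d^4 + 55*d^3 - 91*d^2 - 29*d + 10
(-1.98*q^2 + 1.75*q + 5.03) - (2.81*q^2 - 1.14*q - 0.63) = -4.79*q^2 + 2.89*q + 5.66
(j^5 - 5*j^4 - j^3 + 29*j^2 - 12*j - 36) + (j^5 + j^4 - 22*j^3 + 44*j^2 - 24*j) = 2*j^5 - 4*j^4 - 23*j^3 + 73*j^2 - 36*j - 36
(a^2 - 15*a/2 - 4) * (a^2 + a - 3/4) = a^4 - 13*a^3/2 - 49*a^2/4 + 13*a/8 + 3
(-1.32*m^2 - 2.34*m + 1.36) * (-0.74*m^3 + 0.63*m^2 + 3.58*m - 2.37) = 0.9768*m^5 + 0.9*m^4 - 7.2062*m^3 - 4.392*m^2 + 10.4146*m - 3.2232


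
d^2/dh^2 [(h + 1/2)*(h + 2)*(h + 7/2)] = 6*h + 12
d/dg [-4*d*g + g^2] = -4*d + 2*g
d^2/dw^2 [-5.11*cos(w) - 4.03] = 5.11*cos(w)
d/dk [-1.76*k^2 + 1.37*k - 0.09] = 1.37 - 3.52*k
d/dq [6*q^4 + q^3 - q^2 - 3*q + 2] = 24*q^3 + 3*q^2 - 2*q - 3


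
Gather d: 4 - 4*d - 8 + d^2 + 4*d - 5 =d^2 - 9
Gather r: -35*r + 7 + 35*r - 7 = 0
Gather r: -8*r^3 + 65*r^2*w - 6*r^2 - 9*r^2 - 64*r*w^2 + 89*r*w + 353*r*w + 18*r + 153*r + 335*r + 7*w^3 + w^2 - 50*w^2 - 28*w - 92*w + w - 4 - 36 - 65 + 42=-8*r^3 + r^2*(65*w - 15) + r*(-64*w^2 + 442*w + 506) + 7*w^3 - 49*w^2 - 119*w - 63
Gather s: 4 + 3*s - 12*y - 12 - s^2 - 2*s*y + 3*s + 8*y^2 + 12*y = -s^2 + s*(6 - 2*y) + 8*y^2 - 8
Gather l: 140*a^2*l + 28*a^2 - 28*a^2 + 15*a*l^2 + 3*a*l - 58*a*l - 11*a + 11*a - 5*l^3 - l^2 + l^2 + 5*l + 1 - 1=15*a*l^2 - 5*l^3 + l*(140*a^2 - 55*a + 5)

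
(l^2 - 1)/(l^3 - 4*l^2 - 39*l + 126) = (l^2 - 1)/(l^3 - 4*l^2 - 39*l + 126)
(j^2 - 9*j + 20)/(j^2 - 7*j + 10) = (j - 4)/(j - 2)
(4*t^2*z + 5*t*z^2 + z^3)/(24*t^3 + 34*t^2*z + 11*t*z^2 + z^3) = z/(6*t + z)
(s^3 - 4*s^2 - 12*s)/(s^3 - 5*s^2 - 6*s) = (s + 2)/(s + 1)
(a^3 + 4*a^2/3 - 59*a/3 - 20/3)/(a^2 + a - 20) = a + 1/3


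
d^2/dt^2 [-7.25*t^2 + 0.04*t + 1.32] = -14.5000000000000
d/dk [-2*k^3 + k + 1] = 1 - 6*k^2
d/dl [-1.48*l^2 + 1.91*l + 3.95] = 1.91 - 2.96*l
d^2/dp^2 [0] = 0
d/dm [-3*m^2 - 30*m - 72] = -6*m - 30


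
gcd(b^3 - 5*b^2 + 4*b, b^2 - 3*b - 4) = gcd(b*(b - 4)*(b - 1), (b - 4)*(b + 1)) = b - 4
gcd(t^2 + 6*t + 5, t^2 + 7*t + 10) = t + 5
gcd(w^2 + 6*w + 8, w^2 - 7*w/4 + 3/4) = 1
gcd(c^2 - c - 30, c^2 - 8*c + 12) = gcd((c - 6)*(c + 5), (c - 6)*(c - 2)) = c - 6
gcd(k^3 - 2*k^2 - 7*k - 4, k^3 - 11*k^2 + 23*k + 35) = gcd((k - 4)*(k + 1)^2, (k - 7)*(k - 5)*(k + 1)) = k + 1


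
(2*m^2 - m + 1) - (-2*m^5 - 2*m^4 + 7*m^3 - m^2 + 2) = 2*m^5 + 2*m^4 - 7*m^3 + 3*m^2 - m - 1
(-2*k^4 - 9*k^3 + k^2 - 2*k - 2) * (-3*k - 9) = 6*k^5 + 45*k^4 + 78*k^3 - 3*k^2 + 24*k + 18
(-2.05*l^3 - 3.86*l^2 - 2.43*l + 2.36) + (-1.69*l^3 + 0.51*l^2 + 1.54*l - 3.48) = -3.74*l^3 - 3.35*l^2 - 0.89*l - 1.12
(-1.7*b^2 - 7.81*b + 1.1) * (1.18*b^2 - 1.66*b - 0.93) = -2.006*b^4 - 6.3938*b^3 + 15.8436*b^2 + 5.4373*b - 1.023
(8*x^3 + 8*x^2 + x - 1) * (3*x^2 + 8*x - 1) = 24*x^5 + 88*x^4 + 59*x^3 - 3*x^2 - 9*x + 1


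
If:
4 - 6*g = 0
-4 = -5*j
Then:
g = 2/3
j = 4/5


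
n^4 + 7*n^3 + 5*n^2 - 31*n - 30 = (n - 2)*(n + 1)*(n + 3)*(n + 5)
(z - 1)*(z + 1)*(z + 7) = z^3 + 7*z^2 - z - 7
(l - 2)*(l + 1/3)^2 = l^3 - 4*l^2/3 - 11*l/9 - 2/9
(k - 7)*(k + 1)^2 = k^3 - 5*k^2 - 13*k - 7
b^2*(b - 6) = b^3 - 6*b^2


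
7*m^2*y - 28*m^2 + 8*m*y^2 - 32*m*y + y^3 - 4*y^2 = (m + y)*(7*m + y)*(y - 4)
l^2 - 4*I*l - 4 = (l - 2*I)^2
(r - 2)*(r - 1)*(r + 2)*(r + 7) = r^4 + 6*r^3 - 11*r^2 - 24*r + 28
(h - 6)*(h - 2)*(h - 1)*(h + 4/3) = h^4 - 23*h^3/3 + 8*h^2 + 44*h/3 - 16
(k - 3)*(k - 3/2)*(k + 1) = k^3 - 7*k^2/2 + 9/2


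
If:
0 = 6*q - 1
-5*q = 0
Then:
No Solution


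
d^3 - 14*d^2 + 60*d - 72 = (d - 6)^2*(d - 2)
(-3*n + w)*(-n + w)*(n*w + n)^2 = 3*n^4*w^2 + 6*n^4*w + 3*n^4 - 4*n^3*w^3 - 8*n^3*w^2 - 4*n^3*w + n^2*w^4 + 2*n^2*w^3 + n^2*w^2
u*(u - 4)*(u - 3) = u^3 - 7*u^2 + 12*u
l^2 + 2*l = l*(l + 2)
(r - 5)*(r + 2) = r^2 - 3*r - 10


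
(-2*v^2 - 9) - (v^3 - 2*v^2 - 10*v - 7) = -v^3 + 10*v - 2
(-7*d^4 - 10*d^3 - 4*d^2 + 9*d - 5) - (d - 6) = -7*d^4 - 10*d^3 - 4*d^2 + 8*d + 1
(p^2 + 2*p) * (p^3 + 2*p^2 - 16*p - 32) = p^5 + 4*p^4 - 12*p^3 - 64*p^2 - 64*p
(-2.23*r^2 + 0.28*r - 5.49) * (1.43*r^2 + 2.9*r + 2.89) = -3.1889*r^4 - 6.0666*r^3 - 13.4834*r^2 - 15.1118*r - 15.8661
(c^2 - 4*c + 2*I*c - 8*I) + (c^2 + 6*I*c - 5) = 2*c^2 - 4*c + 8*I*c - 5 - 8*I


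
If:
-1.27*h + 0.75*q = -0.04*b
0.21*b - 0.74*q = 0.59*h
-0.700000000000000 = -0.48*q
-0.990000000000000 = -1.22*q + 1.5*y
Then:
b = 8.29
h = 1.12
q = 1.46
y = 0.53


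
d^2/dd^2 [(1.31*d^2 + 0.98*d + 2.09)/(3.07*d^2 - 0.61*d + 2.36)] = (23.379278*d^3 + 61.240974*d^2 - 66.085434*d - 11.31559)/(28.934443*d^6 - 17.247567*d^5 + 70.155333*d^4 - 26.744413*d^3 + 53.930484*d^2 - 10.192368*d + 13.144256)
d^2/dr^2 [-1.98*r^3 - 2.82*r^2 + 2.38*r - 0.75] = -11.88*r - 5.64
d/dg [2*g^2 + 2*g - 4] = 4*g + 2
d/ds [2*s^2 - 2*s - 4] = 4*s - 2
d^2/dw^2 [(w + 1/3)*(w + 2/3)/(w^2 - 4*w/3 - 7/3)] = 2*(189*w^3 + 621*w^2 + 495*w + 263)/(3*(27*w^6 - 108*w^5 - 45*w^4 + 440*w^3 + 105*w^2 - 588*w - 343))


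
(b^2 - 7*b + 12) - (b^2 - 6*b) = 12 - b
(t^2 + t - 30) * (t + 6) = t^3 + 7*t^2 - 24*t - 180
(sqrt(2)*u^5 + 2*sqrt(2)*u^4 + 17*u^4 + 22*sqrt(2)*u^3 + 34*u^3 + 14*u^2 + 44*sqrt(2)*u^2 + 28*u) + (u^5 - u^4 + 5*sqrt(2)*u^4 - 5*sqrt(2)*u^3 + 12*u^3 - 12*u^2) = u^5 + sqrt(2)*u^5 + 7*sqrt(2)*u^4 + 16*u^4 + 17*sqrt(2)*u^3 + 46*u^3 + 2*u^2 + 44*sqrt(2)*u^2 + 28*u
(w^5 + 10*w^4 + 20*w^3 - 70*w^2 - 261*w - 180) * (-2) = -2*w^5 - 20*w^4 - 40*w^3 + 140*w^2 + 522*w + 360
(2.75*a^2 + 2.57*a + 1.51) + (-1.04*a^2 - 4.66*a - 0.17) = 1.71*a^2 - 2.09*a + 1.34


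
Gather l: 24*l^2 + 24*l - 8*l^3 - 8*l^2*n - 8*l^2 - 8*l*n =-8*l^3 + l^2*(16 - 8*n) + l*(24 - 8*n)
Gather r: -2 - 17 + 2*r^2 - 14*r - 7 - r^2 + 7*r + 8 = r^2 - 7*r - 18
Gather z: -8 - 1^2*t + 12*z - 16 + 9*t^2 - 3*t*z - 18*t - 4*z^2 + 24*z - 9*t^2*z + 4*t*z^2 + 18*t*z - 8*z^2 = 9*t^2 - 19*t + z^2*(4*t - 12) + z*(-9*t^2 + 15*t + 36) - 24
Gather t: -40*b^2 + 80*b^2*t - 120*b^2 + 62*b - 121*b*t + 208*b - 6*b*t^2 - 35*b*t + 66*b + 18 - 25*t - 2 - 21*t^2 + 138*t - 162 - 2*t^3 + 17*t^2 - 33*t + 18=-160*b^2 + 336*b - 2*t^3 + t^2*(-6*b - 4) + t*(80*b^2 - 156*b + 80) - 128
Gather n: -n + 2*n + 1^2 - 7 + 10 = n + 4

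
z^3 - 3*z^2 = z^2*(z - 3)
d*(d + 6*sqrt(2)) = d^2 + 6*sqrt(2)*d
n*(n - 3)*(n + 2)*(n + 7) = n^4 + 6*n^3 - 13*n^2 - 42*n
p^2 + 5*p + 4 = (p + 1)*(p + 4)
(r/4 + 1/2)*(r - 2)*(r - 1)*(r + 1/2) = r^4/4 - r^3/8 - 9*r^2/8 + r/2 + 1/2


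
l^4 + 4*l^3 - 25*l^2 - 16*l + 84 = (l - 3)*(l - 2)*(l + 2)*(l + 7)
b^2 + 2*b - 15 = (b - 3)*(b + 5)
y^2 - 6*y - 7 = (y - 7)*(y + 1)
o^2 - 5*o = o*(o - 5)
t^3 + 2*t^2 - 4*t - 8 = (t - 2)*(t + 2)^2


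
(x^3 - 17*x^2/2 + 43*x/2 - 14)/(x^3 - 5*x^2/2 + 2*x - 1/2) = (2*x^2 - 15*x + 28)/(2*x^2 - 3*x + 1)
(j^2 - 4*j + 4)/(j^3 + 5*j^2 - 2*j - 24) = (j - 2)/(j^2 + 7*j + 12)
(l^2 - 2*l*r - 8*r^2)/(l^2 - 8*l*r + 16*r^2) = (-l - 2*r)/(-l + 4*r)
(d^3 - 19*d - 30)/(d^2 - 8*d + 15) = (d^2 + 5*d + 6)/(d - 3)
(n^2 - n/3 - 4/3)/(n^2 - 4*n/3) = (n + 1)/n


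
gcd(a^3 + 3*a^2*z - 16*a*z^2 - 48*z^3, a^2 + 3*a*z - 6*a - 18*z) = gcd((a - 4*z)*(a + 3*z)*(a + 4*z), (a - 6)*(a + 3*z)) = a + 3*z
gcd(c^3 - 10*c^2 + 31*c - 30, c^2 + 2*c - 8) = c - 2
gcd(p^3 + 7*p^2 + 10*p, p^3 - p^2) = p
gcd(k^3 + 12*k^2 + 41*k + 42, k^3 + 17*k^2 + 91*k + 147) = k^2 + 10*k + 21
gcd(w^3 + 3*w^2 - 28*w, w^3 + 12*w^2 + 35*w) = w^2 + 7*w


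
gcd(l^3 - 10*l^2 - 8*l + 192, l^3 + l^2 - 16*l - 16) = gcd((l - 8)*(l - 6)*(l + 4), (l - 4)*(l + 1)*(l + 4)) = l + 4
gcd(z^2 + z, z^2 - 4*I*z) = z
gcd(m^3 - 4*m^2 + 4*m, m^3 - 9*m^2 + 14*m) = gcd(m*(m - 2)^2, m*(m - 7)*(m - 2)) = m^2 - 2*m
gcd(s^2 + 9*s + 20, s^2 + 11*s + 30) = s + 5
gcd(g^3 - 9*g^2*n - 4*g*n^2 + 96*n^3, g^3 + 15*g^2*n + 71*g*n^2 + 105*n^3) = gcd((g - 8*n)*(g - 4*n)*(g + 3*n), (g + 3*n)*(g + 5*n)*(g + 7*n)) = g + 3*n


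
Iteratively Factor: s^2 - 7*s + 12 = (s - 4)*(s - 3)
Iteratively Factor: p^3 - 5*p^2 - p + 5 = (p - 5)*(p^2 - 1) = (p - 5)*(p - 1)*(p + 1)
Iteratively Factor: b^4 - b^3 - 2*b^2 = (b - 2)*(b^3 + b^2) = (b - 2)*(b + 1)*(b^2) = b*(b - 2)*(b + 1)*(b)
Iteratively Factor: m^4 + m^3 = (m + 1)*(m^3) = m*(m + 1)*(m^2) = m^2*(m + 1)*(m)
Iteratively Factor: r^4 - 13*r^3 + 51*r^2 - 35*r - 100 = (r - 4)*(r^3 - 9*r^2 + 15*r + 25) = (r - 5)*(r - 4)*(r^2 - 4*r - 5) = (r - 5)*(r - 4)*(r + 1)*(r - 5)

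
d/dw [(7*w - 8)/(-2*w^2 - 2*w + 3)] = (14*w^2 - 32*w + 5)/(4*w^4 + 8*w^3 - 8*w^2 - 12*w + 9)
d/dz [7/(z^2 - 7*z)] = 7*(7 - 2*z)/(z^2*(z - 7)^2)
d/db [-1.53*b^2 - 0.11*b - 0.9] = -3.06*b - 0.11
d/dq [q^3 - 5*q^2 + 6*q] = 3*q^2 - 10*q + 6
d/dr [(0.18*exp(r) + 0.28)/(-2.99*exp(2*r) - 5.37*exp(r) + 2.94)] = (0.5382*exp(2*r) + 1.6744*exp(r) + 2.0328)*exp(r)/(8.9401*exp(4*r) + 32.1126*exp(3*r) + 11.2557*exp(2*r) - 31.5756*exp(r) + 8.6436)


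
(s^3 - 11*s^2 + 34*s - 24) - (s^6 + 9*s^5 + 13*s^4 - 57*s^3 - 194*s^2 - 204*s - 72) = -s^6 - 9*s^5 - 13*s^4 + 58*s^3 + 183*s^2 + 238*s + 48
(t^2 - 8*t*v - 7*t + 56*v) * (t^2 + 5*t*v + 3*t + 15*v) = t^4 - 3*t^3*v - 4*t^3 - 40*t^2*v^2 + 12*t^2*v - 21*t^2 + 160*t*v^2 + 63*t*v + 840*v^2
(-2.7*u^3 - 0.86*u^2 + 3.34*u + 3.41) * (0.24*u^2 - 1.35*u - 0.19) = -0.648*u^5 + 3.4386*u^4 + 2.4756*u^3 - 3.5272*u^2 - 5.2381*u - 0.6479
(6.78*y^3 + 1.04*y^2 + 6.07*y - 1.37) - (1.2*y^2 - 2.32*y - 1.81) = 6.78*y^3 - 0.16*y^2 + 8.39*y + 0.44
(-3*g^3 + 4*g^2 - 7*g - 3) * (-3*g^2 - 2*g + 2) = 9*g^5 - 6*g^4 + 7*g^3 + 31*g^2 - 8*g - 6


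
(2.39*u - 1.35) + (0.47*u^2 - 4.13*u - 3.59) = 0.47*u^2 - 1.74*u - 4.94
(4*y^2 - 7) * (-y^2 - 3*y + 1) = -4*y^4 - 12*y^3 + 11*y^2 + 21*y - 7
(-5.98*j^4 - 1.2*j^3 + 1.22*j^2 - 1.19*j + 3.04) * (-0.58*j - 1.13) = 3.4684*j^5 + 7.4534*j^4 + 0.6484*j^3 - 0.6884*j^2 - 0.4185*j - 3.4352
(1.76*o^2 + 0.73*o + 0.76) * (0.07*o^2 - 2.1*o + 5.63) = 0.1232*o^4 - 3.6449*o^3 + 8.429*o^2 + 2.5139*o + 4.2788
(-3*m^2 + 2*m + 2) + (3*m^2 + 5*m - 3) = 7*m - 1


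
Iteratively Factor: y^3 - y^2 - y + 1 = (y + 1)*(y^2 - 2*y + 1) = (y - 1)*(y + 1)*(y - 1)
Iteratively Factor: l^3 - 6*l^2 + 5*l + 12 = (l - 4)*(l^2 - 2*l - 3) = (l - 4)*(l + 1)*(l - 3)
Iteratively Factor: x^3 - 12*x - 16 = (x + 2)*(x^2 - 2*x - 8) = (x + 2)^2*(x - 4)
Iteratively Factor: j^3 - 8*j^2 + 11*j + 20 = (j + 1)*(j^2 - 9*j + 20) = (j - 5)*(j + 1)*(j - 4)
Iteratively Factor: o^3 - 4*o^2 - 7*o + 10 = (o - 1)*(o^2 - 3*o - 10) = (o - 1)*(o + 2)*(o - 5)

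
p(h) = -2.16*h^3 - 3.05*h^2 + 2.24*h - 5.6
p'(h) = -6.48*h^2 - 6.1*h + 2.24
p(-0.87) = -8.43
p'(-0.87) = 2.64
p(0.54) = -5.62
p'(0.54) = -2.94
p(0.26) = -5.26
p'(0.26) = 0.22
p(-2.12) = -3.48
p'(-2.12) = -13.95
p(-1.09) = -8.87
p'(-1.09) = 1.19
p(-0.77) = -8.15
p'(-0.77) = 3.10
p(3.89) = -170.19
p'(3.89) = -119.55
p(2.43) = -49.16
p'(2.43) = -50.85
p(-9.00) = 1301.83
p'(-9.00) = -467.74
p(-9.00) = 1301.83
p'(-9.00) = -467.74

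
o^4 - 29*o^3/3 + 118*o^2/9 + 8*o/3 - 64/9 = (o - 8)*(o - 4/3)*(o - 1)*(o + 2/3)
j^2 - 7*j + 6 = (j - 6)*(j - 1)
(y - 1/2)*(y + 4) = y^2 + 7*y/2 - 2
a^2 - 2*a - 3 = (a - 3)*(a + 1)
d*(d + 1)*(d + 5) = d^3 + 6*d^2 + 5*d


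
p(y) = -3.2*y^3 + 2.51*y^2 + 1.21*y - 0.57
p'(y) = -9.6*y^2 + 5.02*y + 1.21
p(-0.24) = -0.67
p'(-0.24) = -0.55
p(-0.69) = 0.84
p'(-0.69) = -6.82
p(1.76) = -8.11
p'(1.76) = -19.69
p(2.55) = -34.22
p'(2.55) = -48.41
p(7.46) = -1180.37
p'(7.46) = -495.60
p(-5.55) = 617.08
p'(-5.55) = -322.36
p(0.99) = -0.02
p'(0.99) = -3.23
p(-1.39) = 11.19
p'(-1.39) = -24.32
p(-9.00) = 2524.65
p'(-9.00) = -821.57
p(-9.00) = 2524.65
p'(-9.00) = -821.57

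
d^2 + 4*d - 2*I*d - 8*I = (d + 4)*(d - 2*I)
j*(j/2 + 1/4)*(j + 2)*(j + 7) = j^4/2 + 19*j^3/4 + 37*j^2/4 + 7*j/2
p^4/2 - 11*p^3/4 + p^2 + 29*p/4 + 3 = (p/2 + 1/2)*(p - 4)*(p - 3)*(p + 1/2)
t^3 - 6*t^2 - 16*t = t*(t - 8)*(t + 2)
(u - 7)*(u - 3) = u^2 - 10*u + 21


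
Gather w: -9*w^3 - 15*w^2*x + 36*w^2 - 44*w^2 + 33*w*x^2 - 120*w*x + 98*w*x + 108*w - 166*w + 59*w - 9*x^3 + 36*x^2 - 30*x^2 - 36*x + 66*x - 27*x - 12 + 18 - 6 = -9*w^3 + w^2*(-15*x - 8) + w*(33*x^2 - 22*x + 1) - 9*x^3 + 6*x^2 + 3*x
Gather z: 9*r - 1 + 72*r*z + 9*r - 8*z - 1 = 18*r + z*(72*r - 8) - 2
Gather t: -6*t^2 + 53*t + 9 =-6*t^2 + 53*t + 9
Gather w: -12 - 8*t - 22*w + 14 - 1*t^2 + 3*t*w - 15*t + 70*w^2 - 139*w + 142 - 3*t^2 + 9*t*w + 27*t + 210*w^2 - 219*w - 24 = -4*t^2 + 4*t + 280*w^2 + w*(12*t - 380) + 120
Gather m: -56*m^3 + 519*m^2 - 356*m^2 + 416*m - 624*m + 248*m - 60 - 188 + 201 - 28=-56*m^3 + 163*m^2 + 40*m - 75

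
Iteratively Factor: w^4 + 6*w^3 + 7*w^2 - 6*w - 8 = (w - 1)*(w^3 + 7*w^2 + 14*w + 8) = (w - 1)*(w + 1)*(w^2 + 6*w + 8) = (w - 1)*(w + 1)*(w + 4)*(w + 2)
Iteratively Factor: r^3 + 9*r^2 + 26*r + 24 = (r + 3)*(r^2 + 6*r + 8) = (r + 3)*(r + 4)*(r + 2)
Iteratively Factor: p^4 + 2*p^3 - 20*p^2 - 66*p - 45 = (p - 5)*(p^3 + 7*p^2 + 15*p + 9) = (p - 5)*(p + 3)*(p^2 + 4*p + 3) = (p - 5)*(p + 3)^2*(p + 1)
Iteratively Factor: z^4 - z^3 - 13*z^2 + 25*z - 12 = (z - 1)*(z^3 - 13*z + 12) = (z - 1)*(z + 4)*(z^2 - 4*z + 3) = (z - 1)^2*(z + 4)*(z - 3)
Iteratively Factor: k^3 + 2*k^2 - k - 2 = (k + 1)*(k^2 + k - 2) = (k - 1)*(k + 1)*(k + 2)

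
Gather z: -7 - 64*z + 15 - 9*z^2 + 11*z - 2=-9*z^2 - 53*z + 6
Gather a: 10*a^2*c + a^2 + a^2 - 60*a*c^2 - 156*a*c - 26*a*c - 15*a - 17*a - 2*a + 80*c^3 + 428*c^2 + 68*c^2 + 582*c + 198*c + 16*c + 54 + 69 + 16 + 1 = a^2*(10*c + 2) + a*(-60*c^2 - 182*c - 34) + 80*c^3 + 496*c^2 + 796*c + 140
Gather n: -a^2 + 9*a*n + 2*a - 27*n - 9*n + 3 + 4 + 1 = -a^2 + 2*a + n*(9*a - 36) + 8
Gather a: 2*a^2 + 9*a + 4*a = 2*a^2 + 13*a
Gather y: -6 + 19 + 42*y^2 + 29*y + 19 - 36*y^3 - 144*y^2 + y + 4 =-36*y^3 - 102*y^2 + 30*y + 36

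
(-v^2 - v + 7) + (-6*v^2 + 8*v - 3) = -7*v^2 + 7*v + 4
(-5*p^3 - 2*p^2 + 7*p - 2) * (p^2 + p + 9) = -5*p^5 - 7*p^4 - 40*p^3 - 13*p^2 + 61*p - 18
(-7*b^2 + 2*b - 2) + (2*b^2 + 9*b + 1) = -5*b^2 + 11*b - 1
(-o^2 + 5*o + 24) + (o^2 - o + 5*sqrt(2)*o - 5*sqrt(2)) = 4*o + 5*sqrt(2)*o - 5*sqrt(2) + 24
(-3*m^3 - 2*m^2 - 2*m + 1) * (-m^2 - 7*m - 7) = 3*m^5 + 23*m^4 + 37*m^3 + 27*m^2 + 7*m - 7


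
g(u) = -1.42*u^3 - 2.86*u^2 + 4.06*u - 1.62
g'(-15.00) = -868.64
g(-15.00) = 4086.48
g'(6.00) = -183.62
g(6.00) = -386.94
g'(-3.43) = -26.44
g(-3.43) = 8.11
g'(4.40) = -103.58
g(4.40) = -160.09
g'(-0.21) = 5.07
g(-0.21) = -2.59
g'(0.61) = -1.01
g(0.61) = -0.53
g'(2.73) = -43.30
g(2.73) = -40.74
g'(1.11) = -7.54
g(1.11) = -2.58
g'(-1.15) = 5.00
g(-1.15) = -7.91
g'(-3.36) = -24.81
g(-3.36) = 6.32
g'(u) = -4.26*u^2 - 5.72*u + 4.06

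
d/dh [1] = 0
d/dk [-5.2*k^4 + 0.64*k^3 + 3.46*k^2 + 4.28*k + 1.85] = -20.8*k^3 + 1.92*k^2 + 6.92*k + 4.28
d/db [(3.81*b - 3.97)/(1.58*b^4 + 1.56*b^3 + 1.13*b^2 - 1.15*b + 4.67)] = (-18.0594*b^4 + 13.2032*b^3 + 14.2743*b^2 + 8.9722*b + 13.2272)/(2.4964*b^8 + 4.9296*b^7 + 6.0044*b^6 - 0.1084*b^5 + 12.4461*b^4 + 11.9714*b^3 + 11.8767*b^2 - 10.741*b + 21.8089)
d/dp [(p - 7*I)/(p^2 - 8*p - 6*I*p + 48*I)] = (-p^2 + 14*I*p + 42 - 8*I)/(p^4 + p^3*(-16 - 12*I) + p^2*(28 + 192*I) + p*(576 - 768*I) - 2304)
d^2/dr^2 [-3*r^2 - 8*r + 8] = -6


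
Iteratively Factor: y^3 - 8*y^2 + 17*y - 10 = (y - 2)*(y^2 - 6*y + 5) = (y - 5)*(y - 2)*(y - 1)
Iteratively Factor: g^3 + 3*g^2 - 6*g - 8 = (g + 4)*(g^2 - g - 2) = (g - 2)*(g + 4)*(g + 1)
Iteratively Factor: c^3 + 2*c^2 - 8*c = (c)*(c^2 + 2*c - 8) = c*(c + 4)*(c - 2)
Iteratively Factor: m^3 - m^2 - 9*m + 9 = (m + 3)*(m^2 - 4*m + 3) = (m - 3)*(m + 3)*(m - 1)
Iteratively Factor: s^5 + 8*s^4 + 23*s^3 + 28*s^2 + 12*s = (s + 2)*(s^4 + 6*s^3 + 11*s^2 + 6*s) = s*(s + 2)*(s^3 + 6*s^2 + 11*s + 6) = s*(s + 2)^2*(s^2 + 4*s + 3) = s*(s + 2)^2*(s + 3)*(s + 1)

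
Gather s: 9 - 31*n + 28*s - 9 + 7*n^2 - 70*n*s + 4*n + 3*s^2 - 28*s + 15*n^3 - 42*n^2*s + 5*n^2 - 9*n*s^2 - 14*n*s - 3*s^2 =15*n^3 + 12*n^2 - 9*n*s^2 - 27*n + s*(-42*n^2 - 84*n)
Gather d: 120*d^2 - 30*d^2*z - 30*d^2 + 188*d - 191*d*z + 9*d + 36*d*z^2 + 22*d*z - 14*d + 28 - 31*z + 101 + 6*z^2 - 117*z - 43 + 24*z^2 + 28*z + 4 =d^2*(90 - 30*z) + d*(36*z^2 - 169*z + 183) + 30*z^2 - 120*z + 90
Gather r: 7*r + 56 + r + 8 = 8*r + 64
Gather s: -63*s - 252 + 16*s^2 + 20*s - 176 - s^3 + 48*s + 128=-s^3 + 16*s^2 + 5*s - 300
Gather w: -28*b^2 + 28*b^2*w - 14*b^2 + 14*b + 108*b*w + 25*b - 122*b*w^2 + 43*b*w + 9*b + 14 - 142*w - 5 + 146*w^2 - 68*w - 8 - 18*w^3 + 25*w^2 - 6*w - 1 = -42*b^2 + 48*b - 18*w^3 + w^2*(171 - 122*b) + w*(28*b^2 + 151*b - 216)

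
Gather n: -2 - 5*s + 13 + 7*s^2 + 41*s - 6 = 7*s^2 + 36*s + 5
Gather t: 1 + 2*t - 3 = 2*t - 2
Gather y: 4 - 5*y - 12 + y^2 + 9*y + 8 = y^2 + 4*y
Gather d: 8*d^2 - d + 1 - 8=8*d^2 - d - 7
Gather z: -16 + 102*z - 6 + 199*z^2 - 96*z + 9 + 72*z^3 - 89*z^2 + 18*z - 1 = 72*z^3 + 110*z^2 + 24*z - 14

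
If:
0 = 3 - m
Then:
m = 3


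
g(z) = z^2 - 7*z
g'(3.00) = -1.00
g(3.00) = -12.00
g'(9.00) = 11.00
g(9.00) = 18.00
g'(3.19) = -0.62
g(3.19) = -12.15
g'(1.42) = -4.16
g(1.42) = -7.92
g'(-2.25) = -11.50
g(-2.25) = 20.81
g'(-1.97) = -10.94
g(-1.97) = 17.67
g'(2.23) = -2.54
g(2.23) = -10.64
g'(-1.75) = -10.50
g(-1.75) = 15.31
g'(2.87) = -1.26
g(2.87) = -11.85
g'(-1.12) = -9.24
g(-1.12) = 9.09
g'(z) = 2*z - 7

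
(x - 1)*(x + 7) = x^2 + 6*x - 7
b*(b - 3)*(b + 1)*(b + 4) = b^4 + 2*b^3 - 11*b^2 - 12*b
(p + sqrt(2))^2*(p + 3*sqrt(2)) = p^3 + 5*sqrt(2)*p^2 + 14*p + 6*sqrt(2)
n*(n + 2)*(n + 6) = n^3 + 8*n^2 + 12*n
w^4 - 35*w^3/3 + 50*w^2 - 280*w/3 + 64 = (w - 4)*(w - 3)*(w - 8/3)*(w - 2)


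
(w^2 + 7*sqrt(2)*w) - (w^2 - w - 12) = w + 7*sqrt(2)*w + 12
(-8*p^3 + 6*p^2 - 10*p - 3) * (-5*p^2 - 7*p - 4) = 40*p^5 + 26*p^4 + 40*p^3 + 61*p^2 + 61*p + 12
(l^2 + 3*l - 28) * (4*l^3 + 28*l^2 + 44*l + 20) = 4*l^5 + 40*l^4 + 16*l^3 - 632*l^2 - 1172*l - 560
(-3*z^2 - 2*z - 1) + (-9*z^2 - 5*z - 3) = -12*z^2 - 7*z - 4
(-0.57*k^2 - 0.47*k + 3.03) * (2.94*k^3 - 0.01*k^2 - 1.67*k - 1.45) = -1.6758*k^5 - 1.3761*k^4 + 9.8648*k^3 + 1.5811*k^2 - 4.3786*k - 4.3935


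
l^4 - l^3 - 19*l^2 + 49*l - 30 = (l - 3)*(l - 2)*(l - 1)*(l + 5)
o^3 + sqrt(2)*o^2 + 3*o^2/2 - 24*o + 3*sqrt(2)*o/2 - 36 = (o + 3/2)*(o - 3*sqrt(2))*(o + 4*sqrt(2))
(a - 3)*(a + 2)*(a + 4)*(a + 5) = a^4 + 8*a^3 + 5*a^2 - 74*a - 120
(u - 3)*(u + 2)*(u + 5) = u^3 + 4*u^2 - 11*u - 30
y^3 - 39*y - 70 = (y - 7)*(y + 2)*(y + 5)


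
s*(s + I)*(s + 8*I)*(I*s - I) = I*s^4 - 9*s^3 - I*s^3 + 9*s^2 - 8*I*s^2 + 8*I*s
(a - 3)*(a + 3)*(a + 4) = a^3 + 4*a^2 - 9*a - 36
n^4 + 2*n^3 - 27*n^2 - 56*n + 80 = (n - 5)*(n - 1)*(n + 4)^2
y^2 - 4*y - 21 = (y - 7)*(y + 3)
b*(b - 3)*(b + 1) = b^3 - 2*b^2 - 3*b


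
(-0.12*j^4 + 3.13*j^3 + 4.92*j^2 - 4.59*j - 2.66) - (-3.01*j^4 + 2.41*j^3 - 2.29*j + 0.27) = 2.89*j^4 + 0.72*j^3 + 4.92*j^2 - 2.3*j - 2.93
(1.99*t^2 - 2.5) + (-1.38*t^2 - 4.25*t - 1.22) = 0.61*t^2 - 4.25*t - 3.72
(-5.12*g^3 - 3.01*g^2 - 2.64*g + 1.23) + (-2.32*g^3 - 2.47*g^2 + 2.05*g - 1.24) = -7.44*g^3 - 5.48*g^2 - 0.59*g - 0.01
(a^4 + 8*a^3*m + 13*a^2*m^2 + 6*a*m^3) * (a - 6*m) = a^5 + 2*a^4*m - 35*a^3*m^2 - 72*a^2*m^3 - 36*a*m^4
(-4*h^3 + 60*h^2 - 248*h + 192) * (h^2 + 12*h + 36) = -4*h^5 + 12*h^4 + 328*h^3 - 624*h^2 - 6624*h + 6912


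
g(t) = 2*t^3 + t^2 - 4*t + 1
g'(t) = 6*t^2 + 2*t - 4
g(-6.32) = -438.65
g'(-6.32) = 223.01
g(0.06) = 0.76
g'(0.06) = -3.86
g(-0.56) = 3.20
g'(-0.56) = -3.24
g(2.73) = 38.23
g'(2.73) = 46.18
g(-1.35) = 3.30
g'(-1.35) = 4.24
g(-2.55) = -15.46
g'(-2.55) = 29.92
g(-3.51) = -59.13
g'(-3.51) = 62.90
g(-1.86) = -0.97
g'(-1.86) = 13.04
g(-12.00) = -3263.00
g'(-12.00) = 836.00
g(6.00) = 445.00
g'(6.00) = 224.00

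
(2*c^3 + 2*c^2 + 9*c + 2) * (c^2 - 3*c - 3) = 2*c^5 - 4*c^4 - 3*c^3 - 31*c^2 - 33*c - 6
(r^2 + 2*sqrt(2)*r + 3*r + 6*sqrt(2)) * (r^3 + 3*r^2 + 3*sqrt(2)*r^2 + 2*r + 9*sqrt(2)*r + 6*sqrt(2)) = r^5 + 6*r^4 + 5*sqrt(2)*r^4 + 23*r^3 + 30*sqrt(2)*r^3 + 55*sqrt(2)*r^2 + 78*r^2 + 30*sqrt(2)*r + 132*r + 72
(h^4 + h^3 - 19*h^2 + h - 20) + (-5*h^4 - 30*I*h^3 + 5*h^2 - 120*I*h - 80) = -4*h^4 + h^3 - 30*I*h^3 - 14*h^2 + h - 120*I*h - 100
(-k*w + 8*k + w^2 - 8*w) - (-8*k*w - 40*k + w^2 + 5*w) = 7*k*w + 48*k - 13*w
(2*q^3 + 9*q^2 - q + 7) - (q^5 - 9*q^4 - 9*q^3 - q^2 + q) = -q^5 + 9*q^4 + 11*q^3 + 10*q^2 - 2*q + 7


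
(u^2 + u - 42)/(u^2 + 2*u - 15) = (u^2 + u - 42)/(u^2 + 2*u - 15)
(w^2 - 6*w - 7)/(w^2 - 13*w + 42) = (w + 1)/(w - 6)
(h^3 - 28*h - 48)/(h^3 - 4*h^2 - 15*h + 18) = (h^2 + 6*h + 8)/(h^2 + 2*h - 3)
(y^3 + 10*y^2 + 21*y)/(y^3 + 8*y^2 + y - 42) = y/(y - 2)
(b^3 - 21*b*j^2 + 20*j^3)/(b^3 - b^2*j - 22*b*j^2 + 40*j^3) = (b - j)/(b - 2*j)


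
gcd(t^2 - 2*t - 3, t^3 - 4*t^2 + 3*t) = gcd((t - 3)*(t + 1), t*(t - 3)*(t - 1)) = t - 3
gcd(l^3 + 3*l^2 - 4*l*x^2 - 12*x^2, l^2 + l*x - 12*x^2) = 1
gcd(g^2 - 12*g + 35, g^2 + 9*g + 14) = 1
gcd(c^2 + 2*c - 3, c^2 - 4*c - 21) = c + 3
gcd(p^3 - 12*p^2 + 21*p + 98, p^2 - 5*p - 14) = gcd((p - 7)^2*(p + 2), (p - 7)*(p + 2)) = p^2 - 5*p - 14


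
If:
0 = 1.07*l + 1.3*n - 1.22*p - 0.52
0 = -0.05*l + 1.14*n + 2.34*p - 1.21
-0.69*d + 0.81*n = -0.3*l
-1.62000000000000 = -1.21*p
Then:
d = -0.10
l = 3.86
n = -1.52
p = 1.34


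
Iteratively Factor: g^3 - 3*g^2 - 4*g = (g + 1)*(g^2 - 4*g) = (g - 4)*(g + 1)*(g)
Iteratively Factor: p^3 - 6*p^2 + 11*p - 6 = (p - 2)*(p^2 - 4*p + 3) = (p - 2)*(p - 1)*(p - 3)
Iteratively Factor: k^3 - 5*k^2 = (k - 5)*(k^2) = k*(k - 5)*(k)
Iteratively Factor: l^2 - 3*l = (l)*(l - 3)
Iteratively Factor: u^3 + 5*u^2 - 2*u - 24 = (u + 4)*(u^2 + u - 6) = (u - 2)*(u + 4)*(u + 3)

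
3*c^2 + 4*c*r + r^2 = (c + r)*(3*c + r)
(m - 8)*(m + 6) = m^2 - 2*m - 48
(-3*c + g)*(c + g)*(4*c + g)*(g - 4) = -12*c^3*g + 48*c^3 - 11*c^2*g^2 + 44*c^2*g + 2*c*g^3 - 8*c*g^2 + g^4 - 4*g^3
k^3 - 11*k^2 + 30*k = k*(k - 6)*(k - 5)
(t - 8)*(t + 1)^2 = t^3 - 6*t^2 - 15*t - 8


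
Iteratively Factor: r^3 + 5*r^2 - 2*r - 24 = (r + 3)*(r^2 + 2*r - 8) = (r - 2)*(r + 3)*(r + 4)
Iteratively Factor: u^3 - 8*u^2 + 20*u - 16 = (u - 2)*(u^2 - 6*u + 8) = (u - 2)^2*(u - 4)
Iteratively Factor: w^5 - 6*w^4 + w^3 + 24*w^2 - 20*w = (w)*(w^4 - 6*w^3 + w^2 + 24*w - 20) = w*(w - 1)*(w^3 - 5*w^2 - 4*w + 20) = w*(w - 2)*(w - 1)*(w^2 - 3*w - 10) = w*(w - 2)*(w - 1)*(w + 2)*(w - 5)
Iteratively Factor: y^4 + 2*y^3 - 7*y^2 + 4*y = (y - 1)*(y^3 + 3*y^2 - 4*y) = (y - 1)^2*(y^2 + 4*y) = (y - 1)^2*(y + 4)*(y)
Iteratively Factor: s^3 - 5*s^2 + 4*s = (s - 1)*(s^2 - 4*s) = (s - 4)*(s - 1)*(s)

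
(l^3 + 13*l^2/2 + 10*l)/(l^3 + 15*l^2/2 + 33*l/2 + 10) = l/(l + 1)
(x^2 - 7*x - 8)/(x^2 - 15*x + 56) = (x + 1)/(x - 7)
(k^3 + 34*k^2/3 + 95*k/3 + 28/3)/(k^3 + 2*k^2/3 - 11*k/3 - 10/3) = (3*k^3 + 34*k^2 + 95*k + 28)/(3*k^3 + 2*k^2 - 11*k - 10)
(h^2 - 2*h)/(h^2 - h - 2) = h/(h + 1)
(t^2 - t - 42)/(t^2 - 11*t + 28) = (t + 6)/(t - 4)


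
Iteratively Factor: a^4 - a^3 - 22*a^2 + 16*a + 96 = (a + 4)*(a^3 - 5*a^2 - 2*a + 24) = (a - 3)*(a + 4)*(a^2 - 2*a - 8) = (a - 3)*(a + 2)*(a + 4)*(a - 4)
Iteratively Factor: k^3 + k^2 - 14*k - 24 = (k + 2)*(k^2 - k - 12) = (k + 2)*(k + 3)*(k - 4)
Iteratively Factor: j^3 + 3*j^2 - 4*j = (j)*(j^2 + 3*j - 4) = j*(j + 4)*(j - 1)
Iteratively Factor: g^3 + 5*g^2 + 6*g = (g)*(g^2 + 5*g + 6) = g*(g + 2)*(g + 3)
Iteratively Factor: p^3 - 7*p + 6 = (p - 1)*(p^2 + p - 6) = (p - 2)*(p - 1)*(p + 3)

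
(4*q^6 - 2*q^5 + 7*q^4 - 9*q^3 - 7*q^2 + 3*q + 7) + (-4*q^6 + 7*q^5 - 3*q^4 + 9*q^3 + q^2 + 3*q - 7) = 5*q^5 + 4*q^4 - 6*q^2 + 6*q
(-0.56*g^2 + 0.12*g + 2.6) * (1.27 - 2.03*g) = 1.1368*g^3 - 0.9548*g^2 - 5.1256*g + 3.302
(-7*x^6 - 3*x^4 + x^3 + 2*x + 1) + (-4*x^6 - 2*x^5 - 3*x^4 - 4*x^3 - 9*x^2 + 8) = -11*x^6 - 2*x^5 - 6*x^4 - 3*x^3 - 9*x^2 + 2*x + 9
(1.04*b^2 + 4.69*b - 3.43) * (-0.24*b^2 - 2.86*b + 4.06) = -0.2496*b^4 - 4.1*b^3 - 8.3678*b^2 + 28.8512*b - 13.9258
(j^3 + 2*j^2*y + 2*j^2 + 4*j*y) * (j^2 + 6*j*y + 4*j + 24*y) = j^5 + 8*j^4*y + 6*j^4 + 12*j^3*y^2 + 48*j^3*y + 8*j^3 + 72*j^2*y^2 + 64*j^2*y + 96*j*y^2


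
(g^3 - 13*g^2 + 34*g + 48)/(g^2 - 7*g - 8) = g - 6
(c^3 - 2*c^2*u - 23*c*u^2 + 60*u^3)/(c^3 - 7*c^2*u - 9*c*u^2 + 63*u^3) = (-c^2 - c*u + 20*u^2)/(-c^2 + 4*c*u + 21*u^2)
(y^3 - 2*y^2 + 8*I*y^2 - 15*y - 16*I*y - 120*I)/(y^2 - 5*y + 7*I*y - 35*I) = (y^2 + y*(3 + 8*I) + 24*I)/(y + 7*I)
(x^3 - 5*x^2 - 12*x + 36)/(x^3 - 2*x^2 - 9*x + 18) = (x - 6)/(x - 3)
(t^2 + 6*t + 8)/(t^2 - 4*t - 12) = (t + 4)/(t - 6)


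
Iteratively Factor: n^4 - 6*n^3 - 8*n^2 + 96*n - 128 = (n - 2)*(n^3 - 4*n^2 - 16*n + 64) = (n - 2)*(n + 4)*(n^2 - 8*n + 16) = (n - 4)*(n - 2)*(n + 4)*(n - 4)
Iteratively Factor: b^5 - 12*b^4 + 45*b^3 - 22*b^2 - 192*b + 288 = (b - 3)*(b^4 - 9*b^3 + 18*b^2 + 32*b - 96) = (b - 4)*(b - 3)*(b^3 - 5*b^2 - 2*b + 24) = (b - 4)*(b - 3)^2*(b^2 - 2*b - 8) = (b - 4)^2*(b - 3)^2*(b + 2)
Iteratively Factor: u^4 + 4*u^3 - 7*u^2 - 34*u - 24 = (u + 2)*(u^3 + 2*u^2 - 11*u - 12) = (u - 3)*(u + 2)*(u^2 + 5*u + 4) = (u - 3)*(u + 1)*(u + 2)*(u + 4)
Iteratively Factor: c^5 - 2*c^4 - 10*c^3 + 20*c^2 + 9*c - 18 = (c + 3)*(c^4 - 5*c^3 + 5*c^2 + 5*c - 6) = (c - 3)*(c + 3)*(c^3 - 2*c^2 - c + 2) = (c - 3)*(c - 2)*(c + 3)*(c^2 - 1) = (c - 3)*(c - 2)*(c - 1)*(c + 3)*(c + 1)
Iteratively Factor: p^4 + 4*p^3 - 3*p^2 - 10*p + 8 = (p - 1)*(p^3 + 5*p^2 + 2*p - 8) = (p - 1)*(p + 2)*(p^2 + 3*p - 4) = (p - 1)^2*(p + 2)*(p + 4)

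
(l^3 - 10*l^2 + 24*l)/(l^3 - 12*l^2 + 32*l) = (l - 6)/(l - 8)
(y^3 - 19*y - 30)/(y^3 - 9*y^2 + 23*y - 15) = (y^2 + 5*y + 6)/(y^2 - 4*y + 3)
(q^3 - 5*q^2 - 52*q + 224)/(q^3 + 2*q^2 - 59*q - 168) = (q - 4)/(q + 3)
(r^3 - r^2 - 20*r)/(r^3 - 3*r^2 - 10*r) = (r + 4)/(r + 2)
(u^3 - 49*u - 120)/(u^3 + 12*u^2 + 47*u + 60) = (u - 8)/(u + 4)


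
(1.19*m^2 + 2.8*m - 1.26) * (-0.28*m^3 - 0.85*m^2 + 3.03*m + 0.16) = -0.3332*m^5 - 1.7955*m^4 + 1.5785*m^3 + 9.7454*m^2 - 3.3698*m - 0.2016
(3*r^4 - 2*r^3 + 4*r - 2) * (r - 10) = 3*r^5 - 32*r^4 + 20*r^3 + 4*r^2 - 42*r + 20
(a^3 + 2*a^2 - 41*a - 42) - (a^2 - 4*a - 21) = a^3 + a^2 - 37*a - 21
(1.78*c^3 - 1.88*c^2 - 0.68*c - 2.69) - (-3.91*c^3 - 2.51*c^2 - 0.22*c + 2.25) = 5.69*c^3 + 0.63*c^2 - 0.46*c - 4.94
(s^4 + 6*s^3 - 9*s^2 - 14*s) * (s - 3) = s^5 + 3*s^4 - 27*s^3 + 13*s^2 + 42*s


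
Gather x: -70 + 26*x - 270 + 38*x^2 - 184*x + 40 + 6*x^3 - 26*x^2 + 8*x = 6*x^3 + 12*x^2 - 150*x - 300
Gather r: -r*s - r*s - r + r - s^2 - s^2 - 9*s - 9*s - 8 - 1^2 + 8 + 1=-2*r*s - 2*s^2 - 18*s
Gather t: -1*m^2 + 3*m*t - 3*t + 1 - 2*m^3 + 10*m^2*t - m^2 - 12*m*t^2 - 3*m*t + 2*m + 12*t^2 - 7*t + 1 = -2*m^3 - 2*m^2 + 2*m + t^2*(12 - 12*m) + t*(10*m^2 - 10) + 2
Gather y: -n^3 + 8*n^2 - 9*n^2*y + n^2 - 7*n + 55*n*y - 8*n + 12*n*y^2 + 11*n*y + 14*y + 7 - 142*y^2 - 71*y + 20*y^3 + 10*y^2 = -n^3 + 9*n^2 - 15*n + 20*y^3 + y^2*(12*n - 132) + y*(-9*n^2 + 66*n - 57) + 7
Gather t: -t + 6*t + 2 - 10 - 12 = 5*t - 20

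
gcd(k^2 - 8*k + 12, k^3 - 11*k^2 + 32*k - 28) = k - 2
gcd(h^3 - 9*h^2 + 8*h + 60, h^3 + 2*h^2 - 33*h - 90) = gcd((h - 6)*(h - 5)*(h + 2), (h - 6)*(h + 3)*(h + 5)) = h - 6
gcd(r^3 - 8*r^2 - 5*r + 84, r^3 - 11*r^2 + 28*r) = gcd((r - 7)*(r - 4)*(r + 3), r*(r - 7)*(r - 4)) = r^2 - 11*r + 28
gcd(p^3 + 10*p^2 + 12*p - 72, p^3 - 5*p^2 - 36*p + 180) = p + 6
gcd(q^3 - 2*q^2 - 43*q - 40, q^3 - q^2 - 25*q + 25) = q + 5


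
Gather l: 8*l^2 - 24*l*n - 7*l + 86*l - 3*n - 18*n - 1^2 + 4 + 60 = 8*l^2 + l*(79 - 24*n) - 21*n + 63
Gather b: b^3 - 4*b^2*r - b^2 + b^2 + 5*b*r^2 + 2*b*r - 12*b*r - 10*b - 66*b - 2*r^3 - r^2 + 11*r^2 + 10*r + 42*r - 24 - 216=b^3 - 4*b^2*r + b*(5*r^2 - 10*r - 76) - 2*r^3 + 10*r^2 + 52*r - 240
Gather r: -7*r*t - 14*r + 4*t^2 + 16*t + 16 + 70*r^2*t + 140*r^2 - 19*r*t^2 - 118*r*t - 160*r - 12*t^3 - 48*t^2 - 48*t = r^2*(70*t + 140) + r*(-19*t^2 - 125*t - 174) - 12*t^3 - 44*t^2 - 32*t + 16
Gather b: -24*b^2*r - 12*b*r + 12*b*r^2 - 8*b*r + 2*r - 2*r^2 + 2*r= -24*b^2*r + b*(12*r^2 - 20*r) - 2*r^2 + 4*r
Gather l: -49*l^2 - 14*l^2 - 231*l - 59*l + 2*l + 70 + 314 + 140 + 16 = -63*l^2 - 288*l + 540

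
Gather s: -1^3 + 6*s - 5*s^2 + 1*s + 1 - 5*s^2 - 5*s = -10*s^2 + 2*s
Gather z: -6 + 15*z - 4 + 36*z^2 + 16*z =36*z^2 + 31*z - 10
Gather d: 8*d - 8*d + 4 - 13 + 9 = 0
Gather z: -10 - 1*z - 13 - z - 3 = -2*z - 26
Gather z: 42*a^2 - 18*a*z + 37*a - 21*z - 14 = 42*a^2 + 37*a + z*(-18*a - 21) - 14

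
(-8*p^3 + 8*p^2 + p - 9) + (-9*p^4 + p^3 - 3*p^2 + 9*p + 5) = -9*p^4 - 7*p^3 + 5*p^2 + 10*p - 4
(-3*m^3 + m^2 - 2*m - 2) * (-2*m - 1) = 6*m^4 + m^3 + 3*m^2 + 6*m + 2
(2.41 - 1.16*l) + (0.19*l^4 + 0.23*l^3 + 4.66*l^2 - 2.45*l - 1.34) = 0.19*l^4 + 0.23*l^3 + 4.66*l^2 - 3.61*l + 1.07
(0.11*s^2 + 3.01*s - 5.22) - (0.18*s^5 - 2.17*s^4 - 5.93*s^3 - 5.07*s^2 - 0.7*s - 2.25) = -0.18*s^5 + 2.17*s^4 + 5.93*s^3 + 5.18*s^2 + 3.71*s - 2.97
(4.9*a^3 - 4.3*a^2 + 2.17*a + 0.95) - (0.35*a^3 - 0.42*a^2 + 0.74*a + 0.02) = 4.55*a^3 - 3.88*a^2 + 1.43*a + 0.93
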